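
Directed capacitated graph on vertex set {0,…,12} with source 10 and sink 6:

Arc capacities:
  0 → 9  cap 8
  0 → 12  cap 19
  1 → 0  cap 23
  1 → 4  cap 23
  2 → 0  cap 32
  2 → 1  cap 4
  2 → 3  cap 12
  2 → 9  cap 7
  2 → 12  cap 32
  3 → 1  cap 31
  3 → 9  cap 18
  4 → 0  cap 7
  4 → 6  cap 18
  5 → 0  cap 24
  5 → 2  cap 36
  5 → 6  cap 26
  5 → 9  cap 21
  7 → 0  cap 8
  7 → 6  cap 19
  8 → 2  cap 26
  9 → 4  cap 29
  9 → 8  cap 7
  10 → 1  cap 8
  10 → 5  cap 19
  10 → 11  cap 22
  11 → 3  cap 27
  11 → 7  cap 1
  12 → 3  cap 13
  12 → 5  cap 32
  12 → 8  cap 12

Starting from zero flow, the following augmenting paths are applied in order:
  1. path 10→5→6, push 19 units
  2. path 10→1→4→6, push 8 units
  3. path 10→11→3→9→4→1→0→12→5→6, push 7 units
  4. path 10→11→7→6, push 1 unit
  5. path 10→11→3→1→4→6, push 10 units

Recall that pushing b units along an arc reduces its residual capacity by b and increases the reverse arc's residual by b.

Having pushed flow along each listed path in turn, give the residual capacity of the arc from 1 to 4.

after path 1 (10→5→6, push 19): res(1,4)=23
after path 2 (10→1→4→6, push 8): res(1,4)=15
after path 3 (10→11→3→9→4→1→0→12→5→6, push 7): res(1,4)=22
after path 4 (10→11→7→6, push 1): res(1,4)=22
after path 5 (10→11→3→1→4→6, push 10): res(1,4)=12

Residual capacity of (1,4): 12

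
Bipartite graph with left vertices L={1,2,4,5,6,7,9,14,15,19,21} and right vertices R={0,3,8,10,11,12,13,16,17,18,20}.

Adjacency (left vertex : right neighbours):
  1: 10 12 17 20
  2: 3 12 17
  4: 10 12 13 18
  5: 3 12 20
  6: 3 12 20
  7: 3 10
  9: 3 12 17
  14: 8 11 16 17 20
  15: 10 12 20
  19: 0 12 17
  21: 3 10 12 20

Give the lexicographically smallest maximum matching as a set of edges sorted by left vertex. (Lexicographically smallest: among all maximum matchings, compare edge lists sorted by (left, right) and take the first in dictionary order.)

|M| = 8 (so the lex-smallest maximum matching has 8 edges)
process left vertices in ascending order; for each, take the smallest-labelled available neighbour that still permits 8 edges overall, or leave it unmatched if none does
lex-smallest matching: {1-10, 2-3, 4-13, 5-12, 6-20, 9-17, 14-8, 19-0}

Lex-smallest maximum matching: {(1,10), (2,3), (4,13), (5,12), (6,20), (9,17), (14,8), (19,0)}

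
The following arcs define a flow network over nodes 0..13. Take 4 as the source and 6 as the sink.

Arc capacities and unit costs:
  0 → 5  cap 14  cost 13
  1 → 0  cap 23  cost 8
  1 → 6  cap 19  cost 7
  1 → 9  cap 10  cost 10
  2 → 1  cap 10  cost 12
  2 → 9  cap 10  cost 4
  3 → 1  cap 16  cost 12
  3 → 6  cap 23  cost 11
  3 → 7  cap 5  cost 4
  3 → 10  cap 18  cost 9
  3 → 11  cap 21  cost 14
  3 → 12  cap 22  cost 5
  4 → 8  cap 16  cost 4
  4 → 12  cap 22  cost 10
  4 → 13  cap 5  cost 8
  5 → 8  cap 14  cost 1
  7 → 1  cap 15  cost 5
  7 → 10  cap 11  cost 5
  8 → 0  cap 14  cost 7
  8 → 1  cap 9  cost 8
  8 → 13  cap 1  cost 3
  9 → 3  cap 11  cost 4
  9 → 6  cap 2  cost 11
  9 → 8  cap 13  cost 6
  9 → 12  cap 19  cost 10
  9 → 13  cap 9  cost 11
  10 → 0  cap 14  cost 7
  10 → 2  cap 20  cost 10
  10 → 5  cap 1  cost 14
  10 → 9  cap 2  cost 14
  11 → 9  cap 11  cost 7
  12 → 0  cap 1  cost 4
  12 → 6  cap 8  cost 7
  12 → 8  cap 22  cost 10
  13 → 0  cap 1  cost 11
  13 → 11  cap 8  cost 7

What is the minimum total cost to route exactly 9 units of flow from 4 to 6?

Minimum cost for 9 units: 155

shortest-cost path #1: 4→12→6 push 8 @ unit cost 17 (adds 136)
shortest-cost path #2: 4→8→1→6 push 1 @ unit cost 19 (adds 19)
total cost = 155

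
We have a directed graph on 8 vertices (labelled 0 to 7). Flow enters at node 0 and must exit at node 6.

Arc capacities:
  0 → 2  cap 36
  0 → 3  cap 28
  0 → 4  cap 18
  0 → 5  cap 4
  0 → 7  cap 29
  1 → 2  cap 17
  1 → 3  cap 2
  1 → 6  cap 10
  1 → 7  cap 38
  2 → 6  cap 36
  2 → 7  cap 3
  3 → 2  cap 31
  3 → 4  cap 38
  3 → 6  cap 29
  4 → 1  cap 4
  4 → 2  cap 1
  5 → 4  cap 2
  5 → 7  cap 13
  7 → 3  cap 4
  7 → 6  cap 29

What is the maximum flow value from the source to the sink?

Maximum flow value: 98

augment #1: 0→2→6 bottleneck 36, total now 36
augment #2: 0→3→6 bottleneck 28, total now 64
augment #3: 0→7→6 bottleneck 29, total now 93
augment #4: 0→4→1→6 bottleneck 4, total now 97
augment #5: 0→5→7→3→6 bottleneck 1, total now 98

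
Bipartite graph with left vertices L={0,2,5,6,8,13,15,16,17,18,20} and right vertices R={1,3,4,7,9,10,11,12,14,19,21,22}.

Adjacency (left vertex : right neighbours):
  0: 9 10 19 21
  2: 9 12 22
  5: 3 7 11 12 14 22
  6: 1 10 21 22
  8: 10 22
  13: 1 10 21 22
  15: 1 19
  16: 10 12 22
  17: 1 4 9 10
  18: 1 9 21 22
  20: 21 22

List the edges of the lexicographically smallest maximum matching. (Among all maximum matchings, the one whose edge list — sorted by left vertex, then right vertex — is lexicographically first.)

|M| = 9 (so the lex-smallest maximum matching has 9 edges)
process left vertices in ascending order; for each, take the smallest-labelled available neighbour that still permits 9 edges overall, or leave it unmatched if none does
lex-smallest matching: {0-9, 2-12, 5-3, 6-1, 8-10, 13-21, 15-19, 16-22, 17-4}

Lex-smallest maximum matching: {(0,9), (2,12), (5,3), (6,1), (8,10), (13,21), (15,19), (16,22), (17,4)}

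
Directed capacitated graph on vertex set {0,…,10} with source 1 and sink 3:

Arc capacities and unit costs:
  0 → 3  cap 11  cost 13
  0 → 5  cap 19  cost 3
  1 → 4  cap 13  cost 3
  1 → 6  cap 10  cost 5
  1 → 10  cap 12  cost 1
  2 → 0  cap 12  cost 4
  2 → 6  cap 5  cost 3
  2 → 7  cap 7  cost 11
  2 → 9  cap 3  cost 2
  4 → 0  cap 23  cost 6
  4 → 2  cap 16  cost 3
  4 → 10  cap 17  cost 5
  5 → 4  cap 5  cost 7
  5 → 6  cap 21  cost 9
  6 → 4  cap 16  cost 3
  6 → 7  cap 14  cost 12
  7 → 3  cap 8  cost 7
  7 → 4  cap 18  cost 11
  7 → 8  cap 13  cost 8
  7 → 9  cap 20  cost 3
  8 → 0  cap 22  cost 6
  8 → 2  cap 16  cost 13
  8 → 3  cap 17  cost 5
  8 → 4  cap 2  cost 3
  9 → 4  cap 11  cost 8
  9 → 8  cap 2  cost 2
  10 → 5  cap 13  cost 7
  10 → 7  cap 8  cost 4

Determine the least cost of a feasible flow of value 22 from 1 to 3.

Minimum cost for 22 units: 398

shortest-cost path #1: 1→10→7→3 push 8 @ unit cost 12 (adds 96)
shortest-cost path #2: 1→4→2→9→8→3 push 2 @ unit cost 15 (adds 30)
shortest-cost path #3: 1→4→0→3 push 11 @ unit cost 22 (adds 242)
shortest-cost path #4: 1→6→7→8→3 push 1 @ unit cost 30 (adds 30)
total cost = 398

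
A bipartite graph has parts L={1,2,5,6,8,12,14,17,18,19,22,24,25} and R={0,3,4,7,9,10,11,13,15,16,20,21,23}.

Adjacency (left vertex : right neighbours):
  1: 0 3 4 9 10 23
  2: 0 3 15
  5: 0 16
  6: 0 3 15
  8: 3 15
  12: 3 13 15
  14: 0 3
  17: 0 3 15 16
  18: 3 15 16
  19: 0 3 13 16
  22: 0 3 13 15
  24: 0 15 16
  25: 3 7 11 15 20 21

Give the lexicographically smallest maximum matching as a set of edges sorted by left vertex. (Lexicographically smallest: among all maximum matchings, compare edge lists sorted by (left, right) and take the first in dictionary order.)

Lex-smallest maximum matching: {(1,4), (2,0), (5,16), (6,3), (8,15), (12,13), (25,7)}

|M| = 7 (so the lex-smallest maximum matching has 7 edges)
process left vertices in ascending order; for each, take the smallest-labelled available neighbour that still permits 7 edges overall, or leave it unmatched if none does
lex-smallest matching: {1-4, 2-0, 5-16, 6-3, 8-15, 12-13, 25-7}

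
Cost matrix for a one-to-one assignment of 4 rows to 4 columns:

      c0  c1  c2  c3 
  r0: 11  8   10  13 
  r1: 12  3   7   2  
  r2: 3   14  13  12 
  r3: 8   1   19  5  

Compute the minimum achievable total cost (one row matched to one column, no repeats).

optimal assignment: row0→col2 (cost 10), row1→col3 (cost 2), row2→col0 (cost 3), row3→col1 (cost 1)
total = 10 + 2 + 3 + 1 = 16

Minimum assignment cost: 16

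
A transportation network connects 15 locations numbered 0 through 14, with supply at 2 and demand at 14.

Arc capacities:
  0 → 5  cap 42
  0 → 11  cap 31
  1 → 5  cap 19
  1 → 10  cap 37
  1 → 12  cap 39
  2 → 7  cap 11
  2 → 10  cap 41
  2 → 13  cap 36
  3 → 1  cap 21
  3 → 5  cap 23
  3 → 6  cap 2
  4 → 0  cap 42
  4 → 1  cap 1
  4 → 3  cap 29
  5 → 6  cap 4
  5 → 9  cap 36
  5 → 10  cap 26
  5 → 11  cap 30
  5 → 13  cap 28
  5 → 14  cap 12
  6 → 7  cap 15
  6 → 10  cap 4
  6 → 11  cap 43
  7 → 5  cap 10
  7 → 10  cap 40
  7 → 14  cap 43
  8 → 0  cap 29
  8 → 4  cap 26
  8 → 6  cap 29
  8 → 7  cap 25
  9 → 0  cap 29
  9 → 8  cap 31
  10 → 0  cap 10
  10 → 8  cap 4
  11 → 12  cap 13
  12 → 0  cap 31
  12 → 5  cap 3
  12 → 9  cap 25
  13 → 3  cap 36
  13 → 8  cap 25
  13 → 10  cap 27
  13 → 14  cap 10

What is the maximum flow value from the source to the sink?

Maximum flow value: 61

augment #1: 2→7→14 bottleneck 11, total now 11
augment #2: 2→13→14 bottleneck 10, total now 21
augment #3: 2→10→0→5→14 bottleneck 10, total now 31
augment #4: 2→10→8→7→14 bottleneck 4, total now 35
augment #5: 2→13→3→5→14 bottleneck 2, total now 37
augment #6: 2→13→8→7→14 bottleneck 21, total now 58
augment #7: 2→13→3→6→7→14 bottleneck 2, total now 60
augment #8: 2→13→8→6→7→14 bottleneck 1, total now 61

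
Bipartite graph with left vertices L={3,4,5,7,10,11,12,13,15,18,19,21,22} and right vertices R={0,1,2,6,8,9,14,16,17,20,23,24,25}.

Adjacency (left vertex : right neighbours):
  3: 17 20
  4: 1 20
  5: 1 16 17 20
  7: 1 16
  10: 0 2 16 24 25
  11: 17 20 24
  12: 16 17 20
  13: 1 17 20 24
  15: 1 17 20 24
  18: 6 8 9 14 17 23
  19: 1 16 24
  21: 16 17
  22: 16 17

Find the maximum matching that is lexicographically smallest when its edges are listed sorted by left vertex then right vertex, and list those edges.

Lex-smallest maximum matching: {(3,17), (4,1), (5,16), (10,0), (11,20), (13,24), (18,6)}

|M| = 7 (so the lex-smallest maximum matching has 7 edges)
process left vertices in ascending order; for each, take the smallest-labelled available neighbour that still permits 7 edges overall, or leave it unmatched if none does
lex-smallest matching: {3-17, 4-1, 5-16, 10-0, 11-20, 13-24, 18-6}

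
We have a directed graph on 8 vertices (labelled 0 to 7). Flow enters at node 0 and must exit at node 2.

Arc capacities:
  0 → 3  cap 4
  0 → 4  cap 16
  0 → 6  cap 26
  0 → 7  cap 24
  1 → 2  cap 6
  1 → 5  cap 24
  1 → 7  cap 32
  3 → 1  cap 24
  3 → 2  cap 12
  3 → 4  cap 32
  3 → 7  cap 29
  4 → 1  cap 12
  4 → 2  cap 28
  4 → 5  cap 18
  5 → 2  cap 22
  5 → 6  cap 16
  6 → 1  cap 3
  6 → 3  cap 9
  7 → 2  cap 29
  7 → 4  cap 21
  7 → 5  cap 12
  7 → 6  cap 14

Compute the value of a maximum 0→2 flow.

Maximum flow value: 56

augment #1: 0→3→2 bottleneck 4, total now 4
augment #2: 0→4→2 bottleneck 16, total now 20
augment #3: 0→7→2 bottleneck 24, total now 44
augment #4: 0→6→1→2 bottleneck 3, total now 47
augment #5: 0→6→3→2 bottleneck 8, total now 55
augment #6: 0→6→3→1→2 bottleneck 1, total now 56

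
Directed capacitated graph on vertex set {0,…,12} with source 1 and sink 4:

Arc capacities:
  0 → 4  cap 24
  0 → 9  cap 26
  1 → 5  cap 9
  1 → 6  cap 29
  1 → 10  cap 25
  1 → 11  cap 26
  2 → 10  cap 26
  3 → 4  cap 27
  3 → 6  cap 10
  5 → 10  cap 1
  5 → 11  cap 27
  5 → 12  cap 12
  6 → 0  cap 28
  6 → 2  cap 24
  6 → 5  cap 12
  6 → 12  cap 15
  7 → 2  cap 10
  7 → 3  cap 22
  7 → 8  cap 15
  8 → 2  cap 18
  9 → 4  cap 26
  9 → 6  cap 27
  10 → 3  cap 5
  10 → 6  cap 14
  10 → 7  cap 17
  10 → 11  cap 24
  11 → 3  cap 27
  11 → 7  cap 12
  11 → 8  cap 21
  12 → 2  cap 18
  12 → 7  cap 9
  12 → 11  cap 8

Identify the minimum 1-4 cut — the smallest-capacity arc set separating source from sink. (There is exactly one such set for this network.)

Min-cut arcs: {(3,4), (6,0)} (total capacity 55)

augment #1: 1→6→0→4 push 24
augment #2: 1→10→3→4 push 5
augment #3: 1→11→3→4 push 22
augment #4: 1→6→0→9→4 push 4
max flow = 55; residual-reachable set from 1 gives S-side
cut edges (S→T): {(3,4), (6,0)} total cap 55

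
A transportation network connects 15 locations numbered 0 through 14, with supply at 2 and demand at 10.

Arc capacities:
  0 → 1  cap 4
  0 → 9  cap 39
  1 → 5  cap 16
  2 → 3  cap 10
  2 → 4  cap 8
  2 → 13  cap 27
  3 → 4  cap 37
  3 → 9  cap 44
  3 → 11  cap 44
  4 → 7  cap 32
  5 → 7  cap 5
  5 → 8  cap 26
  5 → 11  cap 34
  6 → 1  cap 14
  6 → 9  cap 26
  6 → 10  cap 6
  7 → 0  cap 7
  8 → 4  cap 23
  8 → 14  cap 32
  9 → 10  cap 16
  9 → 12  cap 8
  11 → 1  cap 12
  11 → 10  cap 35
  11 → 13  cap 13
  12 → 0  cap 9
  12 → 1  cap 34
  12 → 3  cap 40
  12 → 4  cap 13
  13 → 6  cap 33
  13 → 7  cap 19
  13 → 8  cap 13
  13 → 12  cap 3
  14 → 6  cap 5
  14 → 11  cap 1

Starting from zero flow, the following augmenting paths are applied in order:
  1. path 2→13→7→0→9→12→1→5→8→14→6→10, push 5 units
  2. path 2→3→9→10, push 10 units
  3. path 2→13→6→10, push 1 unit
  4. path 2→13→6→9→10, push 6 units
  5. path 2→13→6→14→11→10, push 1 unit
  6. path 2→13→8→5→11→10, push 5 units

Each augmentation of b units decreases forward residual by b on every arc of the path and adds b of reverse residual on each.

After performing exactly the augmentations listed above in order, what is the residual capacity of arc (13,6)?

Residual capacity of (13,6): 25

after path 1 (2→13→7→0→9→12→1→5→8→14→6→10, push 5): res(13,6)=33
after path 2 (2→3→9→10, push 10): res(13,6)=33
after path 3 (2→13→6→10, push 1): res(13,6)=32
after path 4 (2→13→6→9→10, push 6): res(13,6)=26
after path 5 (2→13→6→14→11→10, push 1): res(13,6)=25
after path 6 (2→13→8→5→11→10, push 5): res(13,6)=25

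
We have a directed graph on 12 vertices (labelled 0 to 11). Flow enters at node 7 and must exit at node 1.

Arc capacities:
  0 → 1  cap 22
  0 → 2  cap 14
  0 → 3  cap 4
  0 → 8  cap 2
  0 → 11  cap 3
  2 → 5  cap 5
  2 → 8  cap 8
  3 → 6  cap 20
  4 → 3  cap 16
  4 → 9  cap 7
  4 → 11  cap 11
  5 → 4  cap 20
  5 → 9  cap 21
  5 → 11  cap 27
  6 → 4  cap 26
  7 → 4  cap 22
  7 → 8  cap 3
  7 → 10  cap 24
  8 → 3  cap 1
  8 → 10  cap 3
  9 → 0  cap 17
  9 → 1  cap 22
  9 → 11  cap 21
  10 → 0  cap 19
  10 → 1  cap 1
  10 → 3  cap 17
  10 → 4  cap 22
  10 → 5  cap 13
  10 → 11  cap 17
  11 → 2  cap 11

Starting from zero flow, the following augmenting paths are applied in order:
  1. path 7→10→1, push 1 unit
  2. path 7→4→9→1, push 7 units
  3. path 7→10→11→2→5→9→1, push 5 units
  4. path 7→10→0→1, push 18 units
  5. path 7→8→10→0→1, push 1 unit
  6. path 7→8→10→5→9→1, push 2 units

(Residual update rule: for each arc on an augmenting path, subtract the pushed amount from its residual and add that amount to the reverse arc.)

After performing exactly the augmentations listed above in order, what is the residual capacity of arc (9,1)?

Residual capacity of (9,1): 8

after path 1 (7→10→1, push 1): res(9,1)=22
after path 2 (7→4→9→1, push 7): res(9,1)=15
after path 3 (7→10→11→2→5→9→1, push 5): res(9,1)=10
after path 4 (7→10→0→1, push 18): res(9,1)=10
after path 5 (7→8→10→0→1, push 1): res(9,1)=10
after path 6 (7→8→10→5→9→1, push 2): res(9,1)=8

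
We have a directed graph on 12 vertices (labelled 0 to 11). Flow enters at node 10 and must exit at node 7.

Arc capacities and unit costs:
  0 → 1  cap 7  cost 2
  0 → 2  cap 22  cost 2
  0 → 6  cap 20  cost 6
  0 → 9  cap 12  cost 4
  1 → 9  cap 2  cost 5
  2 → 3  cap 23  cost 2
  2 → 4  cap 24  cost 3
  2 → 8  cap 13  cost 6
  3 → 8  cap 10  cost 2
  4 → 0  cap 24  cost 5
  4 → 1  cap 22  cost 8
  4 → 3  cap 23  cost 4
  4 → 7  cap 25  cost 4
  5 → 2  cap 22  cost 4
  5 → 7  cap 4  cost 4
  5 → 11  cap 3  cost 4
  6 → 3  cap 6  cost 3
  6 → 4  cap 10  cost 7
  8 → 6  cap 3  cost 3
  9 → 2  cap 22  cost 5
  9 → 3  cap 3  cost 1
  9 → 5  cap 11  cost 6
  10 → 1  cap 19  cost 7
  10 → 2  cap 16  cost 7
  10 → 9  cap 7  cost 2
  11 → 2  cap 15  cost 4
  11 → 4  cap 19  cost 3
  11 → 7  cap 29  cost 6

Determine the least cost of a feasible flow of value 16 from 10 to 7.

Minimum cost for 16 units: 216

shortest-cost path #1: 10→9→5→7 push 4 @ unit cost 12 (adds 48)
shortest-cost path #2: 10→2→4→7 push 12 @ unit cost 14 (adds 168)
total cost = 216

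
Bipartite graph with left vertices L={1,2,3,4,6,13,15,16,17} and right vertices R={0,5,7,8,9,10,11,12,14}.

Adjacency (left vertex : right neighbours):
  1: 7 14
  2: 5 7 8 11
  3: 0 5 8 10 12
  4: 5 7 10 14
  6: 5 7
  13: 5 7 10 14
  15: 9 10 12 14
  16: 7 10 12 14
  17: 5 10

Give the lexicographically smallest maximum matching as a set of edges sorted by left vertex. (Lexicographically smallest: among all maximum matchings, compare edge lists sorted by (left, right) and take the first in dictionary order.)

Lex-smallest maximum matching: {(1,7), (2,8), (3,0), (4,5), (13,14), (15,9), (16,12), (17,10)}

|M| = 8 (so the lex-smallest maximum matching has 8 edges)
process left vertices in ascending order; for each, take the smallest-labelled available neighbour that still permits 8 edges overall, or leave it unmatched if none does
lex-smallest matching: {1-7, 2-8, 3-0, 4-5, 13-14, 15-9, 16-12, 17-10}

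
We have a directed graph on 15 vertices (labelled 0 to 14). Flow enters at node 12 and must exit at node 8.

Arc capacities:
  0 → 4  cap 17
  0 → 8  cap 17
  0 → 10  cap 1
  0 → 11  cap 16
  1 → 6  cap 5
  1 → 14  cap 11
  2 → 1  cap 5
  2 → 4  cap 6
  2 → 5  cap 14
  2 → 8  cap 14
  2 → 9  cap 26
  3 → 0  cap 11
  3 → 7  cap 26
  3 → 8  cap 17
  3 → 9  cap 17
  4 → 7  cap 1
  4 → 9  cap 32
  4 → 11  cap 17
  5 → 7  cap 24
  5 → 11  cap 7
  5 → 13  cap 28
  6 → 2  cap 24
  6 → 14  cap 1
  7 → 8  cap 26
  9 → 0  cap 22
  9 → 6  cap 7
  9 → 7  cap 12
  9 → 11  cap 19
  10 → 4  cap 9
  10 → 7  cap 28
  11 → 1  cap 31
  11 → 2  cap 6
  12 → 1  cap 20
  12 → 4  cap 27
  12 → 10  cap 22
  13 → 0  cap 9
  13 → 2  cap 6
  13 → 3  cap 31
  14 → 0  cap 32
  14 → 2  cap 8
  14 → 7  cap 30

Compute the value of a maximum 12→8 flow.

Maximum flow value: 65

augment #1: 12→4→7→8 bottleneck 1, total now 1
augment #2: 12→10→7→8 bottleneck 22, total now 23
augment #3: 12→1→6→2→8 bottleneck 5, total now 28
augment #4: 12→1→14→0→8 bottleneck 11, total now 39
augment #5: 12→4→9→0→8 bottleneck 6, total now 45
augment #6: 12→4→9→7→8 bottleneck 3, total now 48
augment #7: 12→4→11→2→8 bottleneck 6, total now 54
augment #8: 12→4→9→6→2→8 bottleneck 3, total now 57
augment #9: 12→4→9→6→2→5→13→3→8 bottleneck 4, total now 61
augment #10: 12→4→9→0→14→2→5→13→3→8 bottleneck 4, total now 65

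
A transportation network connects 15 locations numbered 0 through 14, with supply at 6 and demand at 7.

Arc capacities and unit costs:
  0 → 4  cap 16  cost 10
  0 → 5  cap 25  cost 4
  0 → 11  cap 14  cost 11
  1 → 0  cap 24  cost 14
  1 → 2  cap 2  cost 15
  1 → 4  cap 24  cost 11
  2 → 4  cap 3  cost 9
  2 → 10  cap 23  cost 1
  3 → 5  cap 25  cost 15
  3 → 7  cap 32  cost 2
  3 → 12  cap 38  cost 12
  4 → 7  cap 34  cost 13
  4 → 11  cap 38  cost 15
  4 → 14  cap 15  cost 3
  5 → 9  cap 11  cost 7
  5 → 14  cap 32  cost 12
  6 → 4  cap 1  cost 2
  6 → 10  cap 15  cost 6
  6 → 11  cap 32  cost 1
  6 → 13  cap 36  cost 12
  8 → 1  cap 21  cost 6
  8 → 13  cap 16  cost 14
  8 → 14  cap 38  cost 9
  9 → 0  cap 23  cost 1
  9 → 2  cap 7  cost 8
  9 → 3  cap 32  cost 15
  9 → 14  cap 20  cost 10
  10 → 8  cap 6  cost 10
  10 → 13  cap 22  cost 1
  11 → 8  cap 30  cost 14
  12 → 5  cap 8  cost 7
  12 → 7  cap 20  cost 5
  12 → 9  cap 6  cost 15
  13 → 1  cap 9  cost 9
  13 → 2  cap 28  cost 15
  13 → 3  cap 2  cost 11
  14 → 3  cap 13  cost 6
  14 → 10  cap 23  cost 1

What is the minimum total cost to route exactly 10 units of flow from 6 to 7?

Minimum cost for 10 units: 277

shortest-cost path #1: 6→4→14→3→7 push 1 @ unit cost 13 (adds 13)
shortest-cost path #2: 6→10→13→3→7 push 2 @ unit cost 20 (adds 40)
shortest-cost path #3: 6→11→8→14→3→7 push 7 @ unit cost 32 (adds 224)
total cost = 277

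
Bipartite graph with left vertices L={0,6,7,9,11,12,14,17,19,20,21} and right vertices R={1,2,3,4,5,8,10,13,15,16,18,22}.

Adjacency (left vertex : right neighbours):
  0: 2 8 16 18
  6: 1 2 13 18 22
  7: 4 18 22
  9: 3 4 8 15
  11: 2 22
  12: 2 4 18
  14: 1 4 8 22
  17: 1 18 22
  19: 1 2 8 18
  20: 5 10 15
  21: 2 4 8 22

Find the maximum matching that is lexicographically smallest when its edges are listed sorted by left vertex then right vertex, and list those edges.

|M| = 10 (so the lex-smallest maximum matching has 10 edges)
process left vertices in ascending order; for each, take the smallest-labelled available neighbour that still permits 10 edges overall, or leave it unmatched if none does
lex-smallest matching: {0-16, 6-13, 7-4, 9-3, 11-2, 12-18, 14-1, 17-22, 19-8, 20-5}

Lex-smallest maximum matching: {(0,16), (6,13), (7,4), (9,3), (11,2), (12,18), (14,1), (17,22), (19,8), (20,5)}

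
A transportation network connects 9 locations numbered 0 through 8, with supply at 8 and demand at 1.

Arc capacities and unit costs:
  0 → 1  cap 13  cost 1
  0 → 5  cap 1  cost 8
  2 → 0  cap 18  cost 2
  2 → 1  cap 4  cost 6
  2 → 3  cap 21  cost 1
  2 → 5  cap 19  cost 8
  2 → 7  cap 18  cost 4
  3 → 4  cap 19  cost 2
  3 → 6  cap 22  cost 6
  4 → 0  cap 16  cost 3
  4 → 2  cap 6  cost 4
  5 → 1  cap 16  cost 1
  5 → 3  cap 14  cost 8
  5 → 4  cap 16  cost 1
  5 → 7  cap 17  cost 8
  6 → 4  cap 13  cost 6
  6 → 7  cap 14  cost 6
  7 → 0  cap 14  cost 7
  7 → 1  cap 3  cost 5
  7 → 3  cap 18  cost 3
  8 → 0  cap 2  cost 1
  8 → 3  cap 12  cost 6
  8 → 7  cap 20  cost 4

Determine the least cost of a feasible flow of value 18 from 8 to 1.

shortest-cost path #1: 8→0→1 push 2 @ unit cost 2 (adds 4)
shortest-cost path #2: 8→7→1 push 3 @ unit cost 9 (adds 27)
shortest-cost path #3: 8→3→4→0→1 push 11 @ unit cost 12 (adds 132)
shortest-cost path #4: 8→3→4→2→1 push 1 @ unit cost 18 (adds 18)
shortest-cost path #5: 8→7→0→4→2→1 push 1 @ unit cost 18 (adds 18)
total cost = 199

Minimum cost for 18 units: 199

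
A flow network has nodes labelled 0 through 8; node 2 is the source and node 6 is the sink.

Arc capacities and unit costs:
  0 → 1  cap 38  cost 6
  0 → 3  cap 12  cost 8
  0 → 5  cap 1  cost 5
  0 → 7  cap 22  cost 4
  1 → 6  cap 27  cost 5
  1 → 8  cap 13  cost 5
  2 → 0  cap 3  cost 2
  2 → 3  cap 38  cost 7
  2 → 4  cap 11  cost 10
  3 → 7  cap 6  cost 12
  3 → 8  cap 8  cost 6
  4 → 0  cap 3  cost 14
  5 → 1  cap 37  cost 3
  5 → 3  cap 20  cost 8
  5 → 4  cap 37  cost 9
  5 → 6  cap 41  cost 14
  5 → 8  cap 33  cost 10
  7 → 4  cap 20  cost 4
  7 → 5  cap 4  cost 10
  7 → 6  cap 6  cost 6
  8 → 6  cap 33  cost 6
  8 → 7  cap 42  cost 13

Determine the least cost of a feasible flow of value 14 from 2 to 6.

Minimum cost for 14 units: 263

shortest-cost path #1: 2→0→7→6 push 3 @ unit cost 12 (adds 36)
shortest-cost path #2: 2→3→8→6 push 8 @ unit cost 19 (adds 152)
shortest-cost path #3: 2→3→7→6 push 3 @ unit cost 25 (adds 75)
total cost = 263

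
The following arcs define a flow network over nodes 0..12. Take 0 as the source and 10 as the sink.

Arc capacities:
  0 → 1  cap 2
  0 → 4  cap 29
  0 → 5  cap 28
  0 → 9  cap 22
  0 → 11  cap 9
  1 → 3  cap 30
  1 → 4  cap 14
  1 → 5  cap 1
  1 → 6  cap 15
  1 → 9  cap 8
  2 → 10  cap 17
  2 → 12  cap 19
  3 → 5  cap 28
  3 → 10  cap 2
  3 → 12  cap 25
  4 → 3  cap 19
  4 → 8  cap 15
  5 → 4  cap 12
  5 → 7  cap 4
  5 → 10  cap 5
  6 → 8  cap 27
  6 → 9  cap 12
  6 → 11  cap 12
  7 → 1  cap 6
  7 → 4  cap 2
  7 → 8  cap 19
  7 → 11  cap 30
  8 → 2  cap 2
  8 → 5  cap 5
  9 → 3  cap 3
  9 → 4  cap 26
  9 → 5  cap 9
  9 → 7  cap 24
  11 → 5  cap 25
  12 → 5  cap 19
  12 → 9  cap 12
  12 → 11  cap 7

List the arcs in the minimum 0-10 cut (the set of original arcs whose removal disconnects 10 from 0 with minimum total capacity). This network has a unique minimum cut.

Min-cut arcs: {(3,10), (5,10), (8,2)} (total capacity 9)

augment #1: 0→5→10 push 5
augment #2: 0→1→3→10 push 2
augment #3: 0→4→8→2→10 push 2
max flow = 9; residual-reachable set from 0 gives S-side
cut edges (S→T): {(3,10), (5,10), (8,2)} total cap 9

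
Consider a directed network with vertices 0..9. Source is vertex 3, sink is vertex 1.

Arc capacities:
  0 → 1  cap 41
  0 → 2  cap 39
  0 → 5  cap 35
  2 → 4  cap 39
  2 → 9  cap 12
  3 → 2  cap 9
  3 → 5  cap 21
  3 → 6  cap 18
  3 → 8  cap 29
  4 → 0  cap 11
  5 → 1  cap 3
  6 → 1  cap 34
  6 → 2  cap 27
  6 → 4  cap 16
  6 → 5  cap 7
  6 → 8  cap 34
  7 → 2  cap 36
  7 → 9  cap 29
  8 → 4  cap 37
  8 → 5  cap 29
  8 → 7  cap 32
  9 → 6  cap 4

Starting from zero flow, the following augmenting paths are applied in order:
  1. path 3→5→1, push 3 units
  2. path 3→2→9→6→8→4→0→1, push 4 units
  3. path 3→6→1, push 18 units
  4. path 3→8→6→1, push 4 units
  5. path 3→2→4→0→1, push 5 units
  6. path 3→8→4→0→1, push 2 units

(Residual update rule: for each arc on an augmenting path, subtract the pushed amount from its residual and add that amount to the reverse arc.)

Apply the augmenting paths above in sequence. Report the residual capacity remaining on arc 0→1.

Residual capacity of (0,1): 30

after path 1 (3→5→1, push 3): res(0,1)=41
after path 2 (3→2→9→6→8→4→0→1, push 4): res(0,1)=37
after path 3 (3→6→1, push 18): res(0,1)=37
after path 4 (3→8→6→1, push 4): res(0,1)=37
after path 5 (3→2→4→0→1, push 5): res(0,1)=32
after path 6 (3→8→4→0→1, push 2): res(0,1)=30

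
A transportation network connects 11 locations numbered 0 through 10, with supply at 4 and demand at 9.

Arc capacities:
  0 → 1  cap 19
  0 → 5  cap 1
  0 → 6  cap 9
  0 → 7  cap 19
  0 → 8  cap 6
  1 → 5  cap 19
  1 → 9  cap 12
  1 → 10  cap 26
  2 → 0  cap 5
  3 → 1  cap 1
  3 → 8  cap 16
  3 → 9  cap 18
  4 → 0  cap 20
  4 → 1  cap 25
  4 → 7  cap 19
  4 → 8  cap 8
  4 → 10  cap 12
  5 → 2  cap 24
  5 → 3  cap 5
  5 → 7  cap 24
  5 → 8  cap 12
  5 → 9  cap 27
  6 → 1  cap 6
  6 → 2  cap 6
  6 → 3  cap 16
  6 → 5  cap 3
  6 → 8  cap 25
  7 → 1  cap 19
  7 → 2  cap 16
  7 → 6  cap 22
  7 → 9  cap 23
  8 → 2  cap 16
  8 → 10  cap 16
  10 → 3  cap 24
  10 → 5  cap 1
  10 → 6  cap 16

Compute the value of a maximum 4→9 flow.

Maximum flow value: 77

augment #1: 4→1→9 bottleneck 12, total now 12
augment #2: 4→7→9 bottleneck 19, total now 31
augment #3: 4→0→5→9 bottleneck 1, total now 32
augment #4: 4→0→7→9 bottleneck 4, total now 36
augment #5: 4→1→5→9 bottleneck 13, total now 49
augment #6: 4→10→3→9 bottleneck 12, total now 61
augment #7: 4→0→1→5→9 bottleneck 6, total now 67
augment #8: 4→0→6→3→9 bottleneck 6, total now 73
augment #9: 4→0→6→5→9 bottleneck 3, total now 76
augment #10: 4→8→10→5→9 bottleneck 1, total now 77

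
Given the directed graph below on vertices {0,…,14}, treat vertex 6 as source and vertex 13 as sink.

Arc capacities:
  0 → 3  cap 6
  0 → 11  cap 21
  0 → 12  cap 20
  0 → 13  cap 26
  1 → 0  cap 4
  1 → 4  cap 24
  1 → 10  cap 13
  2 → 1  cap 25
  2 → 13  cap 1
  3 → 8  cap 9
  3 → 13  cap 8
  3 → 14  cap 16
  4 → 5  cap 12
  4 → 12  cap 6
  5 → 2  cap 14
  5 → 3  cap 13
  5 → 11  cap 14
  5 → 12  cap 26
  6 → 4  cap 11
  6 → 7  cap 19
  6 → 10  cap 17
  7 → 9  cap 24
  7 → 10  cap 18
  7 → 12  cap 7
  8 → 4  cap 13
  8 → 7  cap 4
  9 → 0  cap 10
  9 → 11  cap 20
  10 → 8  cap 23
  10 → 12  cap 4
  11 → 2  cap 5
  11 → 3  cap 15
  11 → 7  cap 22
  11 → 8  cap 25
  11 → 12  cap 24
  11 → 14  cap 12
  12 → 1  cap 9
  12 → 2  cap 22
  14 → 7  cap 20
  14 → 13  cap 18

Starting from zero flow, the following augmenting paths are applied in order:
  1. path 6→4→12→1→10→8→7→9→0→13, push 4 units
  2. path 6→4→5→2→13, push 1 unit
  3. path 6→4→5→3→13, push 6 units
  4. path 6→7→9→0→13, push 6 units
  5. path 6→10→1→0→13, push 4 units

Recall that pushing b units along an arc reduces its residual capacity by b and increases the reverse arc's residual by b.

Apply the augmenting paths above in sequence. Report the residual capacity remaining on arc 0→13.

Residual capacity of (0,13): 12

after path 1 (6→4→12→1→10→8→7→9→0→13, push 4): res(0,13)=22
after path 2 (6→4→5→2→13, push 1): res(0,13)=22
after path 3 (6→4→5→3→13, push 6): res(0,13)=22
after path 4 (6→7→9→0→13, push 6): res(0,13)=16
after path 5 (6→10→1→0→13, push 4): res(0,13)=12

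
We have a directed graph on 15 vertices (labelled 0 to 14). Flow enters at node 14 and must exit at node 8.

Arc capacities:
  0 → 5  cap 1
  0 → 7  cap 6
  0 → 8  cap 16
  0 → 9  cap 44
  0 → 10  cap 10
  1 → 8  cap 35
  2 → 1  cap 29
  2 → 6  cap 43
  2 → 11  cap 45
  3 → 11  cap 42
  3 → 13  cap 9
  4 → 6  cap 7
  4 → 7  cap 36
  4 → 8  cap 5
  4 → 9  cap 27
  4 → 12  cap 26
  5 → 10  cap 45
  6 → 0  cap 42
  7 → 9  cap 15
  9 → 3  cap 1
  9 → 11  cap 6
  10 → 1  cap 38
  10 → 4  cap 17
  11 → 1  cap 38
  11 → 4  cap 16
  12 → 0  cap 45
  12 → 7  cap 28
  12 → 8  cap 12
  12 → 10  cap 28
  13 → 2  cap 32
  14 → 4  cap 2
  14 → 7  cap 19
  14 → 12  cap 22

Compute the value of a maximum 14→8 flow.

Maximum flow value: 31

augment #1: 14→4→8 bottleneck 2, total now 2
augment #2: 14→12→8 bottleneck 12, total now 14
augment #3: 14→12→0→8 bottleneck 10, total now 24
augment #4: 14→7→9→11→1→8 bottleneck 6, total now 30
augment #5: 14→7→9→3→11→1→8 bottleneck 1, total now 31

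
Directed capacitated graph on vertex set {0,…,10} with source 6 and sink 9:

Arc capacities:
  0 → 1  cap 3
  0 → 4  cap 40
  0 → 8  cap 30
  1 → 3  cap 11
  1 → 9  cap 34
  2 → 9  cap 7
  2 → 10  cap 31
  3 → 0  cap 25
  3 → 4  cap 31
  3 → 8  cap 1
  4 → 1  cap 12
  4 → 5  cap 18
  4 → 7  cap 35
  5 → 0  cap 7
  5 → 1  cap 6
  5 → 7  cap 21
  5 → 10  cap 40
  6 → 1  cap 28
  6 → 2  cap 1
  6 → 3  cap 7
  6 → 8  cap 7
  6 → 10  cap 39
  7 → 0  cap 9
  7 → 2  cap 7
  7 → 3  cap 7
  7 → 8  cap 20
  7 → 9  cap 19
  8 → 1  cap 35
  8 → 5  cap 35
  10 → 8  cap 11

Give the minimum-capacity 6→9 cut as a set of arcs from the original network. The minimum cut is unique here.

Min-cut arcs: {(6,1), (6,2), (6,3), (6,8), (10,8)} (total capacity 54)

augment #1: 6→1→9 push 28
augment #2: 6→2→9 push 1
augment #3: 6→8→1→9 push 6
augment #4: 6→3→4→7→9 push 7
augment #5: 6→8→5→7→9 push 1
augment #6: 6→10→8→5→7→9 push 11
max flow = 54; residual-reachable set from 6 gives S-side
cut edges (S→T): {(6,1), (6,2), (6,3), (6,8), (10,8)} total cap 54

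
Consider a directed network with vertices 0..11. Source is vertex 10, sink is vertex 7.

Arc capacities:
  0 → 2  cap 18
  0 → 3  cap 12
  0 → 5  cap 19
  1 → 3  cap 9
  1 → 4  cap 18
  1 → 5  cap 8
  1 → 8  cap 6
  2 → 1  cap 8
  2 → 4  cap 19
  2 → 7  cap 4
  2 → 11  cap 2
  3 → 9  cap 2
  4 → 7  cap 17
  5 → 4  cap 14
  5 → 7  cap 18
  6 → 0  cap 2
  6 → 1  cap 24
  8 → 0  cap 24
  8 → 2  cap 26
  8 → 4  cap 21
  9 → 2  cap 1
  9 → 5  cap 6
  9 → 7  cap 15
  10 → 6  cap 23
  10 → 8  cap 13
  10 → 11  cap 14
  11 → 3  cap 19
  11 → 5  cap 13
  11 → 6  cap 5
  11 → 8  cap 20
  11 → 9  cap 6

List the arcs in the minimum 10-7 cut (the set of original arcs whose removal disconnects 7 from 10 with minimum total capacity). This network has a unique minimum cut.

Min-cut arcs: {(2,7), (3,9), (4,7), (5,7), (11,9)} (total capacity 47)

augment #1: 10→8→2→7 push 4
augment #2: 10→8→4→7 push 9
augment #3: 10→11→5→7 push 13
augment #4: 10→11→9→7 push 1
augment #5: 10→6→0→5→7 push 2
augment #6: 10→6→1→4→7 push 8
augment #7: 10→6→1→5→7 push 3
augment #8: 10→6→1→3→9→7 push 2
augment #9: 10→6→1→5→11→9→7 push 5
max flow = 47; residual-reachable set from 10 gives S-side
cut edges (S→T): {(2,7), (3,9), (4,7), (5,7), (11,9)} total cap 47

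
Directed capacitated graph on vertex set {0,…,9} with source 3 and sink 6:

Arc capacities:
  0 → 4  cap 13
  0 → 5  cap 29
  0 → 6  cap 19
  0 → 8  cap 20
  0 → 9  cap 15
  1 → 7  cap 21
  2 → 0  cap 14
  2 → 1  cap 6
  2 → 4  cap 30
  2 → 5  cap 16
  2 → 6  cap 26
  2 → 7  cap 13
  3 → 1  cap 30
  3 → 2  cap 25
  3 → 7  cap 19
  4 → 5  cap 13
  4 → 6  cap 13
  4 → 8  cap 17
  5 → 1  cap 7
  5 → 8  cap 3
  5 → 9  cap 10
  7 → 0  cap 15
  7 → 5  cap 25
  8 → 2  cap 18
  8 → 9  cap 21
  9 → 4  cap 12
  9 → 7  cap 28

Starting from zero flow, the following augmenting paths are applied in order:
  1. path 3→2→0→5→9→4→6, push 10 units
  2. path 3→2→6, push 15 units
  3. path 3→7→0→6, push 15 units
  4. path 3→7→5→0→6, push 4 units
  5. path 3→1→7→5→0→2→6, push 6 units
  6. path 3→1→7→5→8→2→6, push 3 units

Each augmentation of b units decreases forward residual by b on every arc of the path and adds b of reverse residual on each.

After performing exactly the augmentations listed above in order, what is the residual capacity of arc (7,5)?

Residual capacity of (7,5): 12

after path 1 (3→2→0→5→9→4→6, push 10): res(7,5)=25
after path 2 (3→2→6, push 15): res(7,5)=25
after path 3 (3→7→0→6, push 15): res(7,5)=25
after path 4 (3→7→5→0→6, push 4): res(7,5)=21
after path 5 (3→1→7→5→0→2→6, push 6): res(7,5)=15
after path 6 (3→1→7→5→8→2→6, push 3): res(7,5)=12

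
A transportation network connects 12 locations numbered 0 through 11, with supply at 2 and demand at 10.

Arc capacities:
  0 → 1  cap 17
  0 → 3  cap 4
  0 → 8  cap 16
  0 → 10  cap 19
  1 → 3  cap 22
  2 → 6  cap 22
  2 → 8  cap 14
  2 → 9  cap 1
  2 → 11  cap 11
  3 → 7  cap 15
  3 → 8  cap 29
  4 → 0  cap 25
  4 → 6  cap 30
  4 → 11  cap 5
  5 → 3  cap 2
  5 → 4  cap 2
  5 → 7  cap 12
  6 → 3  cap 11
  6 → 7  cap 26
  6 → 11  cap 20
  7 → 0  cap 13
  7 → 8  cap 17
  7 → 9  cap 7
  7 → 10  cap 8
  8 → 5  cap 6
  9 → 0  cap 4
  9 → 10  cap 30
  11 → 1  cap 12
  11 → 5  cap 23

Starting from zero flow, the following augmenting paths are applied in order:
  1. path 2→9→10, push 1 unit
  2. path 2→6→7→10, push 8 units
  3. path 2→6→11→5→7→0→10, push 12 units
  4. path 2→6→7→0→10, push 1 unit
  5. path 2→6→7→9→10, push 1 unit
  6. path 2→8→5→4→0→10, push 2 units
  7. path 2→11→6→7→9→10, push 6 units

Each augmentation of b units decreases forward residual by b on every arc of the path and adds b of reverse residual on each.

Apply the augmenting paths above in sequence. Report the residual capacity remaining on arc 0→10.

after path 1 (2→9→10, push 1): res(0,10)=19
after path 2 (2→6→7→10, push 8): res(0,10)=19
after path 3 (2→6→11→5→7→0→10, push 12): res(0,10)=7
after path 4 (2→6→7→0→10, push 1): res(0,10)=6
after path 5 (2→6→7→9→10, push 1): res(0,10)=6
after path 6 (2→8→5→4→0→10, push 2): res(0,10)=4
after path 7 (2→11→6→7→9→10, push 6): res(0,10)=4

Residual capacity of (0,10): 4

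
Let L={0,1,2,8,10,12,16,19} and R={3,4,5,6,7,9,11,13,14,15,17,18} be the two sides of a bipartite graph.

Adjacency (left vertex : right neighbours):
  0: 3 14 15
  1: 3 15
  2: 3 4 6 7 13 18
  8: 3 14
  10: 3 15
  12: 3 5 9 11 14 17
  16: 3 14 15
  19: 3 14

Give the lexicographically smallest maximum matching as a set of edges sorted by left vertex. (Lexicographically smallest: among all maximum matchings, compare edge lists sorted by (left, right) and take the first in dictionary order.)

|M| = 5 (so the lex-smallest maximum matching has 5 edges)
process left vertices in ascending order; for each, take the smallest-labelled available neighbour that still permits 5 edges overall, or leave it unmatched if none does
lex-smallest matching: {0-3, 1-15, 2-4, 8-14, 12-5}

Lex-smallest maximum matching: {(0,3), (1,15), (2,4), (8,14), (12,5)}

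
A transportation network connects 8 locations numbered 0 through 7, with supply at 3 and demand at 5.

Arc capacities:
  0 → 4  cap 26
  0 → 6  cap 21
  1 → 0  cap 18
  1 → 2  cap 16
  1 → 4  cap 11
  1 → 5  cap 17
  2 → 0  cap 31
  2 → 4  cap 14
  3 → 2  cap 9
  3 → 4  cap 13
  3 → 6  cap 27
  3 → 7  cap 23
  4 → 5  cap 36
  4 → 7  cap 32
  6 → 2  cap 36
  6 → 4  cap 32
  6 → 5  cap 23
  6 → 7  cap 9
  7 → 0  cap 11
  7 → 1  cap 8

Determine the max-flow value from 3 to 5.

Maximum flow value: 67

augment #1: 3→4→5 bottleneck 13, total now 13
augment #2: 3→6→5 bottleneck 23, total now 36
augment #3: 3→2→4→5 bottleneck 9, total now 45
augment #4: 3→6→4→5 bottleneck 4, total now 49
augment #5: 3→7→1→5 bottleneck 8, total now 57
augment #6: 3→7→0→4→5 bottleneck 10, total now 67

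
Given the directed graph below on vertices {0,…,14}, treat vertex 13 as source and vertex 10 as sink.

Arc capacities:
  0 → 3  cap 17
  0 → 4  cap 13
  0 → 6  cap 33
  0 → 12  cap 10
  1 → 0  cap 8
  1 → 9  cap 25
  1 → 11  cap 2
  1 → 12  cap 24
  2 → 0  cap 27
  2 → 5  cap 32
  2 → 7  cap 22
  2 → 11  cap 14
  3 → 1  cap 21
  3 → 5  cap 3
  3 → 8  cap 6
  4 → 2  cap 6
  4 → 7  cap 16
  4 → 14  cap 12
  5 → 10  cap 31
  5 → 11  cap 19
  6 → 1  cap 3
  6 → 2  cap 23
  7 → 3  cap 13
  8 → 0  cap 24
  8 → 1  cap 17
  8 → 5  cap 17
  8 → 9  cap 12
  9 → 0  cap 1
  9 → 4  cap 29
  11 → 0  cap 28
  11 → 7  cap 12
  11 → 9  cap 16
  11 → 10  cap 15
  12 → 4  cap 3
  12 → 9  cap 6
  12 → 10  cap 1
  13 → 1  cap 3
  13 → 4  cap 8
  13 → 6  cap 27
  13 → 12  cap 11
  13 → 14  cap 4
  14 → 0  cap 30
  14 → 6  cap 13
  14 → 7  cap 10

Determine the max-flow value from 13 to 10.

Maximum flow value: 41

augment #1: 13→12→10 bottleneck 1, total now 1
augment #2: 13→1→11→10 bottleneck 2, total now 3
augment #3: 13→4→2→5→10 bottleneck 6, total now 9
augment #4: 13→6→2→5→10 bottleneck 23, total now 32
augment #5: 13→1→0→3→5→10 bottleneck 1, total now 33
augment #6: 13→4→7→3→5→10 bottleneck 1, total now 34
augment #7: 13→4→7→3→5→11→10 bottleneck 1, total now 35
augment #8: 13→14→0→3→8→5→11→10 bottleneck 4, total now 39
augment #9: 13→6→1→0→3→8→5→11→10 bottleneck 2, total now 41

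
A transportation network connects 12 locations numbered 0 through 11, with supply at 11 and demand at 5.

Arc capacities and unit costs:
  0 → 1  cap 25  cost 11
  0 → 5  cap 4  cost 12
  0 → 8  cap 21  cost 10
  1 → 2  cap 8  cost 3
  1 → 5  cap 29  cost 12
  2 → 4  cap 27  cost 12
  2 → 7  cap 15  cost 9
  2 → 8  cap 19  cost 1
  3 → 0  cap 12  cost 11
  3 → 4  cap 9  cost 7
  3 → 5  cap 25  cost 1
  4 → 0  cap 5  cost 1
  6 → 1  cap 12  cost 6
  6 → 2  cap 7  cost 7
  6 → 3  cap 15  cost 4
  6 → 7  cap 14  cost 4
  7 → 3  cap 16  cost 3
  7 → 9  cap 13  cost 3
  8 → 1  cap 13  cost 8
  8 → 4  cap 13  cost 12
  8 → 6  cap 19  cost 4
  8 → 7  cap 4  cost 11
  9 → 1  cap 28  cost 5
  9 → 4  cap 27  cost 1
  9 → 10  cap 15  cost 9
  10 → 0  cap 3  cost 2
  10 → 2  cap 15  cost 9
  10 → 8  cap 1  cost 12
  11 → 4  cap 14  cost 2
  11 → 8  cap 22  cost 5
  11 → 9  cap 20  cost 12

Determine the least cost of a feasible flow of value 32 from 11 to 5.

Minimum cost for 32 units: 569

shortest-cost path #1: 11→8→6→3→5 push 15 @ unit cost 14 (adds 210)
shortest-cost path #2: 11→4→0→5 push 4 @ unit cost 15 (adds 60)
shortest-cost path #3: 11→8→6→7→3→5 push 4 @ unit cost 17 (adds 68)
shortest-cost path #4: 11→8→7→3→5 push 3 @ unit cost 20 (adds 60)
shortest-cost path #5: 11→4→0→1→5 push 1 @ unit cost 26 (adds 26)
shortest-cost path #6: 11→9→1→5 push 5 @ unit cost 29 (adds 145)
total cost = 569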